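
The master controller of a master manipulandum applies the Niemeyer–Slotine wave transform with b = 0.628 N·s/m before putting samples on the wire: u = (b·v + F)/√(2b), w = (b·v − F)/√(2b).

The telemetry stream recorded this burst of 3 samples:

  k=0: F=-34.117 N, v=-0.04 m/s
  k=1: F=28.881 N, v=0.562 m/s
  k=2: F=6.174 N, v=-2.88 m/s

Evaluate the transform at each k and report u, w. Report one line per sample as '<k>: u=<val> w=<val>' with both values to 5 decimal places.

k=0: b·v=0.628×(-0.04)=-0.02512; √(2b)=1.12071; u=(-0.02512+(-34.117))/1.12071=-30.46461, w=(-0.02512−(-34.117))/1.12071=30.41978
k=1: b·v=0.628×0.562=0.35294; √(2b)=1.12071; u=(0.35294+28.881)/1.12071=26.08510, w=(0.35294−28.881)/1.12071=-25.45526
k=2: b·v=0.628×(-2.88)=-1.80864; √(2b)=1.12071; u=(-1.80864+6.174)/1.12071=3.89516, w=(-1.80864−6.174)/1.12071=-7.12282

0: u=-30.46461 w=30.41978
1: u=26.08510 w=-25.45526
2: u=3.89516 w=-7.12282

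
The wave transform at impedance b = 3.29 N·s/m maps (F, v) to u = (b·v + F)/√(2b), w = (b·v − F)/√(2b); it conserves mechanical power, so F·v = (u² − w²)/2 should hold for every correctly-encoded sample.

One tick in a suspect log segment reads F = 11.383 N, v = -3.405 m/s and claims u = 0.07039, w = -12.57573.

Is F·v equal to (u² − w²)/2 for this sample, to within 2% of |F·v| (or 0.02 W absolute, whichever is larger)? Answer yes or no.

F·v = 11.383×(-3.405) = -38.75911 W.
(u² − w²)/2 = (0.00495 − 158.14899)/2 = -79.07202 W.
|Δ| = 40.31290;  2% of max(1, |F·v|) = 0.77518.

no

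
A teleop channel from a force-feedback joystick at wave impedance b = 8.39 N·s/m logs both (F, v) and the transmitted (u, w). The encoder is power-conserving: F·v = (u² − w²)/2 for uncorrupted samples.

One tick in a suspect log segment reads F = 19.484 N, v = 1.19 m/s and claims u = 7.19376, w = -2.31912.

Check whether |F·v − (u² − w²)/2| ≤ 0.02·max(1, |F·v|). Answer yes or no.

yes

F·v = 19.484×1.19 = 23.1860 W.
(u² − w²)/2 = (51.7502 − 5.3783)/2 = 23.1859 W.
|Δ| = 0.0000;  2% of max(1, |F·v|) = 0.4637.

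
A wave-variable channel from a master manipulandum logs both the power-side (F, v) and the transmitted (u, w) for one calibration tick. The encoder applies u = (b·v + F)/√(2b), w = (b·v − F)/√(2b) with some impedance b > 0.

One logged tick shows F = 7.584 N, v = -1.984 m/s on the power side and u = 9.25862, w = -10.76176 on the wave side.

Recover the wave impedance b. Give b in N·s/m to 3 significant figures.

b = 0.287 N·s/m

u + w = -1.5031;  u + w = √(2b)·v, so √(2b) = -1.5031/(-1.984) = 0.7576.
b = (√(2b))²/2 = 0.5740/2 = 0.2870.
(Check via u − w = 2F/√(2b): u − w = 20.0204, 2F/√(2b) = 20.0203.)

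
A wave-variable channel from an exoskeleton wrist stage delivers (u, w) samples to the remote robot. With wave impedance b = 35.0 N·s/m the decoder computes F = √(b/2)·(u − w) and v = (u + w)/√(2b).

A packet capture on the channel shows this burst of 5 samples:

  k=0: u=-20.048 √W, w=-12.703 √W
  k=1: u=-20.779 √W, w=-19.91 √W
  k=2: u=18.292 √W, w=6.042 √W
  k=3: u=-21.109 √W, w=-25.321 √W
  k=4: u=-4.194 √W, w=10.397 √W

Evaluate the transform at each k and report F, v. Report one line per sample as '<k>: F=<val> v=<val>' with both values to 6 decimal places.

k=0: u−w=-7.345000, u+w=-32.751000; √(b/2)=4.183300, √(2b)=8.366600; F=4.183300×(-7.345)=-30.726339, v=-32.751000/8.366600=-3.914493
k=1: u−w=-0.869000, u+w=-40.689000; √(b/2)=4.183300, √(2b)=8.366600; F=4.183300×(-0.869)=-3.635288, v=-40.689000/8.366600=-4.863266
k=2: u−w=12.250000, u+w=24.334000; √(b/2)=4.183300, √(2b)=8.366600; F=4.183300×12.25=51.245427, v=24.334000/8.366600=2.908469
k=3: u−w=4.212000, u+w=-46.430000; √(b/2)=4.183300, √(2b)=8.366600; F=4.183300×4.212=17.620060, v=-46.430000/8.366600=-5.549446
k=4: u−w=-14.591000, u+w=6.203000; √(b/2)=4.183300, √(2b)=8.366600; F=4.183300×(-14.591)=-61.038532, v=6.203000/8.366600=0.741400

0: F=-30.726339 v=-3.914493
1: F=-3.635288 v=-4.863266
2: F=51.245427 v=2.908469
3: F=17.620060 v=-5.549446
4: F=-61.038532 v=0.741400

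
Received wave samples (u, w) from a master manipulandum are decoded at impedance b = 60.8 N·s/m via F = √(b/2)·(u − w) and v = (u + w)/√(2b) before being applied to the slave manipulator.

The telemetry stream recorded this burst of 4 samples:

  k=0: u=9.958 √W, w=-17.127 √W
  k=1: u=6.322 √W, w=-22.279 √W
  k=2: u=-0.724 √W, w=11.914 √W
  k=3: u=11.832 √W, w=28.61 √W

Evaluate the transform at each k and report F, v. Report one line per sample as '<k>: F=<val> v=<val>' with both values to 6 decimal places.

k=0: u−w=27.085000, u+w=-7.169000; √(b/2)=5.513620, √(2b)=11.027239; F=5.513620×27.085=149.336384, v=-7.169000/11.027239=-0.650117
k=1: u−w=28.601000, u+w=-15.957000; √(b/2)=5.513620, √(2b)=11.027239; F=5.513620×28.601=157.695031, v=-15.957000/11.027239=-1.447053
k=2: u−w=-12.638000, u+w=11.190000; √(b/2)=5.513620, √(2b)=11.027239; F=5.513620×(-12.638)=-69.681123, v=11.190000/11.027239=1.014760
k=3: u−w=-16.778000, u+w=40.442000; √(b/2)=5.513620, √(2b)=11.027239; F=5.513620×(-16.778)=-92.507508, v=40.442000/11.027239=3.667464

0: F=149.336384 v=-0.650117
1: F=157.695031 v=-1.447053
2: F=-69.681123 v=1.014760
3: F=-92.507508 v=3.667464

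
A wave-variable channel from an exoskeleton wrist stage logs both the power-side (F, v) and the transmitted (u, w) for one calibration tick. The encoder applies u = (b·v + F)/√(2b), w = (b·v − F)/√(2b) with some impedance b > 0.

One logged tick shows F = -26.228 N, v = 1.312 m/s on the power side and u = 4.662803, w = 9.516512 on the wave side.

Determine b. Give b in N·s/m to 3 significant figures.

u + w = 14.179315;  u + w = √(2b)·v, so √(2b) = 14.179315/1.312 = 10.807405.
b = (√(2b))²/2 = 116.799997/2 = 58.399998.
(Check via u − w = 2F/√(2b): u − w = -4.853709, 2F/√(2b) = -4.853709.)

b = 58.4 N·s/m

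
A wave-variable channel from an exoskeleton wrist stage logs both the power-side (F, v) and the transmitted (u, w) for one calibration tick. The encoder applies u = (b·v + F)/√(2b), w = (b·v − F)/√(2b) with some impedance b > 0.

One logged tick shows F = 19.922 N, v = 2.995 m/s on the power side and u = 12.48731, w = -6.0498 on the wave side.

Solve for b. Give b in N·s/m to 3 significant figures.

u + w = 6.4375;  u + w = √(2b)·v, so √(2b) = 6.4375/2.995 = 2.1494.
b = (√(2b))²/2 = 4.6200/2 = 2.3100.
(Check via u − w = 2F/√(2b): u − w = 18.5371, 2F/√(2b) = 18.5371.)

b = 2.31 N·s/m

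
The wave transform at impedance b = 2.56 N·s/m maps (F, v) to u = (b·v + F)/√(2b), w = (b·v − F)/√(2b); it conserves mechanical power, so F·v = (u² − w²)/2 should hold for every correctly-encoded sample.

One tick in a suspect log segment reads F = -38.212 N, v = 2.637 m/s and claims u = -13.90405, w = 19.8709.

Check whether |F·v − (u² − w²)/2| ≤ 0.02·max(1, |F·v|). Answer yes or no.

yes

F·v = (-38.212)×2.637 = -100.7650 W.
(u² − w²)/2 = (193.3226 − 394.8527)/2 = -100.7650 W.
|Δ| = 0.0000;  2% of max(1, |F·v|) = 2.0153.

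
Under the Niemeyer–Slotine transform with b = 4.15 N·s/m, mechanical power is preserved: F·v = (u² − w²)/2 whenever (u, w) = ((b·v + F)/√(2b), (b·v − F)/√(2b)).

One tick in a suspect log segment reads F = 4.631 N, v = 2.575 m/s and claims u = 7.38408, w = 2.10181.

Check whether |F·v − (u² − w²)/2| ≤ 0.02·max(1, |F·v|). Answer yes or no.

no

F·v = 4.631×2.575 = 11.92483 W.
(u² − w²)/2 = (54.52464 − 4.41761)/2 = 25.05352 W.
|Δ| = 13.12869;  2% of max(1, |F·v|) = 0.23850.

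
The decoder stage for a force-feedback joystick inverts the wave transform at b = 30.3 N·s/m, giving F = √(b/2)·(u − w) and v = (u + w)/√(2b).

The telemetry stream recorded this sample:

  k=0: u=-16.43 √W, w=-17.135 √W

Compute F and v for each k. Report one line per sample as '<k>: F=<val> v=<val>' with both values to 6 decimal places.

k=0: u−w=0.705000, u+w=-33.565000; √(b/2)=3.892300, √(2b)=7.784600; F=3.892300×0.705=2.744072, v=-33.565000/7.784600=-4.311718

0: F=2.744072 v=-4.311718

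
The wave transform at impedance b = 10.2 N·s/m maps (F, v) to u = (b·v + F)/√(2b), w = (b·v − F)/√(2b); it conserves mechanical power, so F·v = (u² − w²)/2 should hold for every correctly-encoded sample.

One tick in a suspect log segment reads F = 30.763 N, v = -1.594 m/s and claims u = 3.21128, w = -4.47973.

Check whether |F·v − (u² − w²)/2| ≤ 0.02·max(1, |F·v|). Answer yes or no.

F·v = 30.763×(-1.594) = -49.03622 W.
(u² − w²)/2 = (10.31232 − 20.06798)/2 = -4.87783 W.
|Δ| = 44.15839;  2% of max(1, |F·v|) = 0.98072.

no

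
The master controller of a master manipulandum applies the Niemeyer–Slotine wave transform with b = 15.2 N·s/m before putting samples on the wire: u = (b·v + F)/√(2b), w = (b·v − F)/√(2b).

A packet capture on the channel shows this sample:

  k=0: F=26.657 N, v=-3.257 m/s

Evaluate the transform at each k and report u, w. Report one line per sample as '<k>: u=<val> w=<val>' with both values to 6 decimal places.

k=0: b·v=15.2×(-3.257)=-49.506400; √(2b)=5.513620; u=(-49.506400+26.657)/5.513620=-4.144174, w=(-49.506400−26.657)/5.513620=-13.813684

0: u=-4.144174 w=-13.813684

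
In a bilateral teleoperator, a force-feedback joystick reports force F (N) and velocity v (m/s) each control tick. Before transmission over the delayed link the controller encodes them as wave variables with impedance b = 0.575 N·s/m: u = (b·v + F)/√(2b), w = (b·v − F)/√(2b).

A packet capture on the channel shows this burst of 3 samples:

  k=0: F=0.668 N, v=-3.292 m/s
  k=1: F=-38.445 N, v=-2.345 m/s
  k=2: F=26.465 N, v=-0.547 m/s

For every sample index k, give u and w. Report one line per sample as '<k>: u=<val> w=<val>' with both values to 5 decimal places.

k=0: b·v=0.575×(-3.292)=-1.89290; √(2b)=1.07238; u=(-1.89290+0.668)/1.07238=-1.14223, w=(-1.89290−0.668)/1.07238=-2.38805
k=1: b·v=0.575×(-2.345)=-1.34838; √(2b)=1.07238; u=(-1.34838+(-38.445))/1.07238=-37.10751, w=(-1.34838−(-38.445))/1.07238=34.59278
k=2: b·v=0.575×(-0.547)=-0.31452; √(2b)=1.07238; u=(-0.31452+26.465)/1.07238=24.38544, w=(-0.31452−26.465)/1.07238=-24.97204

0: u=-1.14223 w=-2.38805
1: u=-37.10751 w=34.59278
2: u=24.38544 w=-24.97204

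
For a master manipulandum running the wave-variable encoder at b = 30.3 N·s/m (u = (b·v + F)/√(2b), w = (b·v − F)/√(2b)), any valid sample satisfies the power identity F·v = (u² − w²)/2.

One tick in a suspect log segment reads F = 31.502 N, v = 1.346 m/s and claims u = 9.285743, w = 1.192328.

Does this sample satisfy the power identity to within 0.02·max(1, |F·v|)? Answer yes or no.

yes

F·v = 31.502×1.346 = 42.401692 W.
(u² − w²)/2 = (86.225023 − 1.421646)/2 = 42.401689 W.
|Δ| = 0.000003;  2% of max(1, |F·v|) = 0.848034.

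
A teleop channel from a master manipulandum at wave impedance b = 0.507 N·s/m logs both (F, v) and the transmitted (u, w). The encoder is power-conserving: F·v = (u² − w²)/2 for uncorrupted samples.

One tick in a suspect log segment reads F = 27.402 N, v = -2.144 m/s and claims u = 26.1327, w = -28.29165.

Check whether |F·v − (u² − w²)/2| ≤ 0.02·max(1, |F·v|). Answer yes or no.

F·v = 27.402×(-2.144) = -58.7499 W.
(u² − w²)/2 = (682.9180 − 800.4175)/2 = -58.7497 W.
|Δ| = 0.0002;  2% of max(1, |F·v|) = 1.1750.

yes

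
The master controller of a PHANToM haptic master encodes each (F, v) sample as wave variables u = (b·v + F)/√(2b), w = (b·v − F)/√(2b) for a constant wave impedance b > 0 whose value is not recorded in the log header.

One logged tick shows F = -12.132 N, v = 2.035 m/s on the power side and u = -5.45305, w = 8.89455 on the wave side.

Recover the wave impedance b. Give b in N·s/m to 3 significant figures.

b = 1.43 N·s/m

u + w = 3.44150;  u + w = √(2b)·v, so √(2b) = 3.44150/2.035 = 1.69115.
b = (√(2b))²/2 = 2.86000/2 = 1.43000.
(Check via u − w = 2F/√(2b): u − w = -14.34760, 2F/√(2b) = -14.34759.)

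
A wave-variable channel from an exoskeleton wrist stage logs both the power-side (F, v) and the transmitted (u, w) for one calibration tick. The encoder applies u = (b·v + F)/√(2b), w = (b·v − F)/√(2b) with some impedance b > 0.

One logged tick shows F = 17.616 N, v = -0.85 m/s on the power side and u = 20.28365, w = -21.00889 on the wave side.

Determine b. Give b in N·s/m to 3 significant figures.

u + w = -0.72524;  u + w = √(2b)·v, so √(2b) = -0.72524/(-0.85) = 0.85322.
b = (√(2b))²/2 = 0.72799/2 = 0.36400.
(Check via u − w = 2F/√(2b): u − w = 41.29254, 2F/√(2b) = 41.29281.)

b = 0.364 N·s/m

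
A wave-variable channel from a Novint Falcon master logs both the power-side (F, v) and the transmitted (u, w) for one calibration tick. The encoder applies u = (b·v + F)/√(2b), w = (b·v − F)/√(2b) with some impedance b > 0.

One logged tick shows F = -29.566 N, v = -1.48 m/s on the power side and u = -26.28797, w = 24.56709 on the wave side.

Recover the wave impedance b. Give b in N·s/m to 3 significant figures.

u + w = -1.7209;  u + w = √(2b)·v, so √(2b) = -1.7209/(-1.48) = 1.1628.
b = (√(2b))²/2 = 1.3520/2 = 0.6760.
(Check via u − w = 2F/√(2b): u − w = -50.8551, 2F/√(2b) = -50.8550.)

b = 0.676 N·s/m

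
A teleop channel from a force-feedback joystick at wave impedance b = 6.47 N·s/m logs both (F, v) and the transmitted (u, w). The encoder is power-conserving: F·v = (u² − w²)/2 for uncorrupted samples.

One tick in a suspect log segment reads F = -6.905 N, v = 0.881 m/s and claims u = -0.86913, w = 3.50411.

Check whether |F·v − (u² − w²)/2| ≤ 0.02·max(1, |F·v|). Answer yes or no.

F·v = (-6.905)×0.881 = -6.08331 W.
(u² − w²)/2 = (0.75539 − 12.27879)/2 = -5.76170 W.
|Δ| = 0.32161;  2% of max(1, |F·v|) = 0.12167.

no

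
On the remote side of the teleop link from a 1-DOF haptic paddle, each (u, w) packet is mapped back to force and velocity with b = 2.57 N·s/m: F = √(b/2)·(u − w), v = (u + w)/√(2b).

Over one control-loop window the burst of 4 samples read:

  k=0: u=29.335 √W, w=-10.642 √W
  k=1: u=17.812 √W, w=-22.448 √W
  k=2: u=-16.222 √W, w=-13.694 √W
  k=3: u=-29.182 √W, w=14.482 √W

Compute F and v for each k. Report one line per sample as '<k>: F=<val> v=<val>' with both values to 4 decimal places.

0: F=45.3171 v=8.2451
1: F=45.6379 v=-2.0449
2: F=-2.8657 v=-13.1954
3: F=-49.4966 v=-6.4839

k=0: u−w=39.9770, u+w=18.6930; √(b/2)=1.1336, √(2b)=2.2672; F=1.1336×39.977=45.3171, v=18.6930/2.2672=8.2451
k=1: u−w=40.2600, u+w=-4.6360; √(b/2)=1.1336, √(2b)=2.2672; F=1.1336×40.26=45.6379, v=-4.6360/2.2672=-2.0449
k=2: u−w=-2.5280, u+w=-29.9160; √(b/2)=1.1336, √(2b)=2.2672; F=1.1336×(-2.528)=-2.8657, v=-29.9160/2.2672=-13.1954
k=3: u−w=-43.6640, u+w=-14.7000; √(b/2)=1.1336, √(2b)=2.2672; F=1.1336×(-43.664)=-49.4966, v=-14.7000/2.2672=-6.4839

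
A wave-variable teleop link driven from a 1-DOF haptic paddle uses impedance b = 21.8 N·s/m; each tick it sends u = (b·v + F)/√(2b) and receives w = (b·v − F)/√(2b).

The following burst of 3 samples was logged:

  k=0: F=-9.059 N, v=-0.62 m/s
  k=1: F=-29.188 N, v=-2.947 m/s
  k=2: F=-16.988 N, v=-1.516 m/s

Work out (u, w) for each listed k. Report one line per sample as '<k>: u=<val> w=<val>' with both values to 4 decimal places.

k=0: b·v=21.8×(-0.62)=-13.5160; √(2b)=6.6030; u=(-13.5160+(-9.059))/6.6030=-3.4189, w=(-13.5160−(-9.059))/6.6030=-0.6750
k=1: b·v=21.8×(-2.947)=-64.2446; √(2b)=6.6030; u=(-64.2446+(-29.188))/6.6030=-14.1500, w=(-64.2446−(-29.188))/6.6030=-5.3092
k=2: b·v=21.8×(-1.516)=-33.0488; √(2b)=6.6030; u=(-33.0488+(-16.988))/6.6030=-7.5779, w=(-33.0488−(-16.988))/6.6030=-2.4323

0: u=-3.4189 w=-0.6750
1: u=-14.1500 w=-5.3092
2: u=-7.5779 w=-2.4323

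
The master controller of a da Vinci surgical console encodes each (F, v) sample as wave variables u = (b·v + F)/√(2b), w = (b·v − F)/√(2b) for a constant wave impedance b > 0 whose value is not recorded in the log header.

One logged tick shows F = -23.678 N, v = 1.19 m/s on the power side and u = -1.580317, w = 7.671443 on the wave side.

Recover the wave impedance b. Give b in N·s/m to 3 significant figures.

b = 13.1 N·s/m

u + w = 6.091126;  u + w = √(2b)·v, so √(2b) = 6.091126/1.19 = 5.118593.
b = (√(2b))²/2 = 26.199997/2 = 13.099999.
(Check via u − w = 2F/√(2b): u − w = -9.251760, 2F/√(2b) = -9.251761.)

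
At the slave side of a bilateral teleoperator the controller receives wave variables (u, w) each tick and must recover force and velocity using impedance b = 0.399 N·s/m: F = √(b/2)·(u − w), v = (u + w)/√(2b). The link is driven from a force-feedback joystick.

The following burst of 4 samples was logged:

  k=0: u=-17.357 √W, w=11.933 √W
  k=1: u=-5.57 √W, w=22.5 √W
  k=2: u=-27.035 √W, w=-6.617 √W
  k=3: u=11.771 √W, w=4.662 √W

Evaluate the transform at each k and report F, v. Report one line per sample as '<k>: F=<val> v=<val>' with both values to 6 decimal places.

k=0: u−w=-29.290000, u+w=-5.424000; √(b/2)=0.446654, √(2b)=0.893308; F=0.446654×(-29.29)=-13.082502, v=-5.424000/0.893308=-6.071811
k=1: u−w=-28.070000, u+w=16.930000; √(b/2)=0.446654, √(2b)=0.893308; F=0.446654×(-28.07)=-12.537584, v=16.930000/0.893308=18.952020
k=2: u−w=-20.418000, u+w=-33.652000; √(b/2)=0.446654, √(2b)=0.893308; F=0.446654×(-20.418)=-9.119786, v=-33.652000/0.893308=-37.671198
k=3: u−w=7.109000, u+w=16.433000; √(b/2)=0.446654, √(2b)=0.893308; F=0.446654×7.109=3.175265, v=16.433000/0.893308=18.395662

0: F=-13.082502 v=-6.071811
1: F=-12.537584 v=18.952020
2: F=-9.119786 v=-37.671198
3: F=3.175265 v=18.395662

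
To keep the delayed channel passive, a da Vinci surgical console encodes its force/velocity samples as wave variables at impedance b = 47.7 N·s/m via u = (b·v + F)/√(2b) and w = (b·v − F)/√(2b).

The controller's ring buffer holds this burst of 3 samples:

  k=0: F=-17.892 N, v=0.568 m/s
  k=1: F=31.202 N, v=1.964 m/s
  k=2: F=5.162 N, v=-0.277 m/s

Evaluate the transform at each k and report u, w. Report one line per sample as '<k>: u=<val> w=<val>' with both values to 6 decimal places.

k=0: b·v=47.7×0.568=27.093600; √(2b)=9.767292; u=(27.093600+(-17.892))/9.767292=0.942083, w=(27.093600−(-17.892))/9.767292=4.605739
k=1: b·v=47.7×1.964=93.682800; √(2b)=9.767292; u=(93.682800+31.202)/9.767292=12.786020, w=(93.682800−31.202)/9.767292=6.396942
k=2: b·v=47.7×(-0.277)=-13.212900; √(2b)=9.767292; u=(-13.212900+5.162)/9.767292=-0.824271, w=(-13.212900−5.162)/9.767292=-1.881269

0: u=0.942083 w=4.605739
1: u=12.786020 w=6.396942
2: u=-0.824271 w=-1.881269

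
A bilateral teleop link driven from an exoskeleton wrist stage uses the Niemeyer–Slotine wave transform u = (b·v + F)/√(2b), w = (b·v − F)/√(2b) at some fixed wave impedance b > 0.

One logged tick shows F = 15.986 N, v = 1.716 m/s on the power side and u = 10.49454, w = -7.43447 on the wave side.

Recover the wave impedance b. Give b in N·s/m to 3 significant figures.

b = 1.59 N·s/m

u + w = 3.0601;  u + w = √(2b)·v, so √(2b) = 3.0601/1.716 = 1.7833.
b = (√(2b))²/2 = 3.1800/2 = 1.5900.
(Check via u − w = 2F/√(2b): u − w = 17.9290, 2F/√(2b) = 17.9290.)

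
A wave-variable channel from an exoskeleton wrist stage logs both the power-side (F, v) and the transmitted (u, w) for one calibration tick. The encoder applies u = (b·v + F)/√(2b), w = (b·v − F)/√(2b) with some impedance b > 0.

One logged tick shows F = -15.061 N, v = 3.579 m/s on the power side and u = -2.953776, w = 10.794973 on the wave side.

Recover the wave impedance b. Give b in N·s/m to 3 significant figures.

b = 2.4 N·s/m

u + w = 7.841197;  u + w = √(2b)·v, so √(2b) = 7.841197/3.579 = 2.190890.
b = (√(2b))²/2 = 4.800001/2 = 2.400001.
(Check via u − w = 2F/√(2b): u − w = -13.748749, 2F/√(2b) = -13.748748.)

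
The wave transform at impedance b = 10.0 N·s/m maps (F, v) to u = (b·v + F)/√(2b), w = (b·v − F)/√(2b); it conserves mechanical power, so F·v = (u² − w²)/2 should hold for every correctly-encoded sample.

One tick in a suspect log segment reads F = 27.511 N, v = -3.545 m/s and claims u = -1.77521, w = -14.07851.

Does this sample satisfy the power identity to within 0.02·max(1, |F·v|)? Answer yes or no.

yes

F·v = 27.511×(-3.545) = -97.5265 W.
(u² − w²)/2 = (3.1514 − 198.2044)/2 = -97.5265 W.
|Δ| = 0.0000;  2% of max(1, |F·v|) = 1.9505.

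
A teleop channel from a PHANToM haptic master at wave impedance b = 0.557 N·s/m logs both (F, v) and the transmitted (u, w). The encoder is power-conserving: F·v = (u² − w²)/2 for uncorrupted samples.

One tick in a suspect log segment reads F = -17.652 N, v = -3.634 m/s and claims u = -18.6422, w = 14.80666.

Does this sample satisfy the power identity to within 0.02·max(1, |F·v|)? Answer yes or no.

F·v = (-17.652)×(-3.634) = 64.14737 W.
(u² − w²)/2 = (347.53162 − 219.23718)/2 = 64.14722 W.
|Δ| = 0.00015;  2% of max(1, |F·v|) = 1.28295.

yes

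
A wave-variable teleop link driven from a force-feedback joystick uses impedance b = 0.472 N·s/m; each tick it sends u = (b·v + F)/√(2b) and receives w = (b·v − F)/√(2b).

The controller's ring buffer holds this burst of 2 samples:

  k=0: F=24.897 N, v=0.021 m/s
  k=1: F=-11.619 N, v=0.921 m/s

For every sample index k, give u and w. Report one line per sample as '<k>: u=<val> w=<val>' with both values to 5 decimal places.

k=0: b·v=0.472×0.021=0.00991; √(2b)=0.97160; u=(0.00991+24.897)/0.97160=25.63503, w=(0.00991−24.897)/0.97160=-25.61463
k=1: b·v=0.472×0.921=0.43471; √(2b)=0.97160; u=(0.43471+(-11.619))/0.97160=-11.51125, w=(0.43471−(-11.619))/0.97160=12.40609

0: u=25.63503 w=-25.61463
1: u=-11.51125 w=12.40609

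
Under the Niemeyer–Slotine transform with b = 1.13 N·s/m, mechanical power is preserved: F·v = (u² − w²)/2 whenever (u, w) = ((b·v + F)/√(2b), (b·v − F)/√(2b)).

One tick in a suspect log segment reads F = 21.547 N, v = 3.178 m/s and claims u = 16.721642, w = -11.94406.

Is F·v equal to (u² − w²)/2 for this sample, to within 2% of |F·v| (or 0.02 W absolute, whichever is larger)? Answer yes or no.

yes

F·v = 21.547×3.178 = 68.476366 W.
(u² − w²)/2 = (279.613311 − 142.660569)/2 = 68.476371 W.
|Δ| = 0.000005;  2% of max(1, |F·v|) = 1.369527.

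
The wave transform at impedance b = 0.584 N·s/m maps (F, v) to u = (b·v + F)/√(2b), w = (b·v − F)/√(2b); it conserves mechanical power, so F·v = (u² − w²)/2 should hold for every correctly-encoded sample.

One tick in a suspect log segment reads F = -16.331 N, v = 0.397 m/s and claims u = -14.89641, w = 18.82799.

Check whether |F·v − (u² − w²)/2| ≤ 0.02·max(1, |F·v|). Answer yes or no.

F·v = (-16.331)×0.397 = -6.4834 W.
(u² − w²)/2 = (221.9030 − 354.4932)/2 = -66.2951 W.
|Δ| = 59.8117;  2% of max(1, |F·v|) = 0.1297.

no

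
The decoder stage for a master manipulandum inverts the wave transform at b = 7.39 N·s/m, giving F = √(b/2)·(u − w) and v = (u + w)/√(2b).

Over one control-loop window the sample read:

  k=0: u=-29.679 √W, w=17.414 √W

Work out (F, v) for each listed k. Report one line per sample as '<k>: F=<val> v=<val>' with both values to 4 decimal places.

0: F=-90.5240 v=-3.1903

k=0: u−w=-47.0930, u+w=-12.2650; √(b/2)=1.9222, √(2b)=3.8445; F=1.9222×(-47.093)=-90.5240, v=-12.2650/3.8445=-3.1903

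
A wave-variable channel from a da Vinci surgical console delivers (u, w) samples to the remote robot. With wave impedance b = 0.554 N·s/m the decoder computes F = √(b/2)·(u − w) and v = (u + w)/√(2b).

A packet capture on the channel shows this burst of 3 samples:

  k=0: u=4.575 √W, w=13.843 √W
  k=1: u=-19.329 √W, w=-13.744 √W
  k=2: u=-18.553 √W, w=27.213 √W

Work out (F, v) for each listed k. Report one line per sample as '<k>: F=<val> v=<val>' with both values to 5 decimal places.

0: F=-4.87782 v=17.49736
1: F=-2.93943 v=-31.41982
2: F=-24.08701 v=8.22712

k=0: u−w=-9.26800, u+w=18.41800; √(b/2)=0.52631, √(2b)=1.05262; F=0.52631×(-9.268)=-4.87782, v=18.41800/1.05262=17.49736
k=1: u−w=-5.58500, u+w=-33.07300; √(b/2)=0.52631, √(2b)=1.05262; F=0.52631×(-5.585)=-2.93943, v=-33.07300/1.05262=-31.41982
k=2: u−w=-45.76600, u+w=8.66000; √(b/2)=0.52631, √(2b)=1.05262; F=0.52631×(-45.766)=-24.08701, v=8.66000/1.05262=8.22712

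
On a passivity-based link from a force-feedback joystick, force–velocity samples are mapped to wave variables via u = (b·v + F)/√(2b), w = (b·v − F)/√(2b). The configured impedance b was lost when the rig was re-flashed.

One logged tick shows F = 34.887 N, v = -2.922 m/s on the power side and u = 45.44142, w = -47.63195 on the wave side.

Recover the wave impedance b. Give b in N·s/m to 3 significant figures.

b = 0.281 N·s/m

u + w = -2.1905;  u + w = √(2b)·v, so √(2b) = -2.1905/(-2.922) = 0.7497.
b = (√(2b))²/2 = 0.5620/2 = 0.2810.
(Check via u − w = 2F/√(2b): u − w = 93.0734, 2F/√(2b) = 93.0732.)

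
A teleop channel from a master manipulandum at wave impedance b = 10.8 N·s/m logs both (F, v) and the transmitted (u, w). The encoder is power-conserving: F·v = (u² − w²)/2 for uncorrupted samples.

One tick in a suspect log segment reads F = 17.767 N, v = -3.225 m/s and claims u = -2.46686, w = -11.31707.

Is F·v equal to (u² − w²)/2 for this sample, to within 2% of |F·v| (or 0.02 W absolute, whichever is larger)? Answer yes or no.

F·v = 17.767×(-3.225) = -57.29857 W.
(u² − w²)/2 = (6.08540 − 128.07607)/2 = -60.99534 W.
|Δ| = 3.69676;  2% of max(1, |F·v|) = 1.14597.

no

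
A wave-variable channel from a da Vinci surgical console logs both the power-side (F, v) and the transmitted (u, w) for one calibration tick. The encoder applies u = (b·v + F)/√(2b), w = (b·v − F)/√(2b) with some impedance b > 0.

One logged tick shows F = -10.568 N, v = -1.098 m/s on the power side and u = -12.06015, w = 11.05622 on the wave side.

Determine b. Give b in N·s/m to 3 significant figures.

u + w = -1.0039;  u + w = √(2b)·v, so √(2b) = -1.0039/(-1.098) = 0.9143.
b = (√(2b))²/2 = 0.8360/2 = 0.4180.
(Check via u − w = 2F/√(2b): u − w = -23.1164, 2F/√(2b) = -23.1165.)

b = 0.418 N·s/m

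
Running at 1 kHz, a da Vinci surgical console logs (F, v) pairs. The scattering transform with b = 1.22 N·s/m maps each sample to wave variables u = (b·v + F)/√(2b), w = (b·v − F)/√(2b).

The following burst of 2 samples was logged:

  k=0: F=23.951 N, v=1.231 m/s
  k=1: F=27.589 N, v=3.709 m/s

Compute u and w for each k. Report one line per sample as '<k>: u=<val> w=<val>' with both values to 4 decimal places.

k=0: b·v=1.22×1.231=1.5018; √(2b)=1.5620; u=(1.5018+23.951)/1.5620=16.2945, w=(1.5018−23.951)/1.5620=-14.3716
k=1: b·v=1.22×3.709=4.5250; √(2b)=1.5620; u=(4.5250+27.589)/1.5620=20.5589, w=(4.5250−27.589)/1.5620=-14.7652

0: u=16.2945 w=-14.3716
1: u=20.5589 w=-14.7652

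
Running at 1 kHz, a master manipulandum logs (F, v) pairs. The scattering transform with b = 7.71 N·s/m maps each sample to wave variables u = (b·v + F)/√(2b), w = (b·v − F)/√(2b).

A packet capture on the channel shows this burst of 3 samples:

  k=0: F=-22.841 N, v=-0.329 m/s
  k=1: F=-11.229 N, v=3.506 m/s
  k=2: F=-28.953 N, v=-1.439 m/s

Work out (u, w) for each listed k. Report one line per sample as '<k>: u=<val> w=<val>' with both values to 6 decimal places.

k=0: b·v=7.71×(-0.329)=-2.536590; √(2b)=3.926831; u=(-2.536590+(-22.841))/3.926831=-6.462614, w=(-2.536590−(-22.841))/3.926831=5.170686
k=1: b·v=7.71×3.506=27.031260; √(2b)=3.926831; u=(27.031260+(-11.229))/3.926831=4.024176, w=(27.031260−(-11.229))/3.926831=9.743292
k=2: b·v=7.71×(-1.439)=-11.094690; √(2b)=3.926831; u=(-11.094690+(-28.953))/3.926831=-10.198476, w=(-11.094690−(-28.953))/3.926831=4.547767

0: u=-6.462614 w=5.170686
1: u=4.024176 w=9.743292
2: u=-10.198476 w=4.547767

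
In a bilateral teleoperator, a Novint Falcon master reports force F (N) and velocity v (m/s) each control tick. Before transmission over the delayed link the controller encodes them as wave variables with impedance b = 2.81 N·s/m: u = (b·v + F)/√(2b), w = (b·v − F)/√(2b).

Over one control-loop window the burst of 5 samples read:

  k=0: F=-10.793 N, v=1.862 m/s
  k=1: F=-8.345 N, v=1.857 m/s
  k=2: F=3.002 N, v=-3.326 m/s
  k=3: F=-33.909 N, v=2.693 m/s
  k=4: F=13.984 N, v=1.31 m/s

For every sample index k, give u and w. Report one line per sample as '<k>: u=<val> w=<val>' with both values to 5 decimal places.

k=0: b·v=2.81×1.862=5.23222; √(2b)=2.37065; u=(5.23222+(-10.793))/2.37065=-2.34567, w=(5.23222−(-10.793))/2.37065=6.75983
k=1: b·v=2.81×1.857=5.21817; √(2b)=2.37065; u=(5.21817+(-8.345))/2.37065=-1.31897, w=(5.21817−(-8.345))/2.37065=5.72128
k=2: b·v=2.81×(-3.326)=-9.34606; √(2b)=2.37065; u=(-9.34606+3.002)/2.37065=-2.67608, w=(-9.34606−3.002)/2.37065=-5.20871
k=3: b·v=2.81×2.693=7.56733; √(2b)=2.37065; u=(7.56733+(-33.909))/2.37065=-11.11156, w=(7.56733−(-33.909))/2.37065=17.49573
k=4: b·v=2.81×1.31=3.68110; √(2b)=2.37065; u=(3.68110+13.984)/2.37065=7.45157, w=(3.68110−13.984)/2.37065=-4.34602

0: u=-2.34567 w=6.75983
1: u=-1.31897 w=5.72128
2: u=-2.67608 w=-5.20871
3: u=-11.11156 w=17.49573
4: u=7.45157 w=-4.34602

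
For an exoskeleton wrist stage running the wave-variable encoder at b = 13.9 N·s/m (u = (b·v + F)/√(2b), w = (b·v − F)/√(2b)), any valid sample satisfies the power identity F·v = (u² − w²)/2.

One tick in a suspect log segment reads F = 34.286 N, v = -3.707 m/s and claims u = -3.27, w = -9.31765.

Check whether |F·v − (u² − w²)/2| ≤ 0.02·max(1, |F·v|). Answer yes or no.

F·v = 34.286×(-3.707) = -127.0982 W.
(u² − w²)/2 = (10.6929 − 86.8186)/2 = -38.0629 W.
|Δ| = 89.0354;  2% of max(1, |F·v|) = 2.5420.

no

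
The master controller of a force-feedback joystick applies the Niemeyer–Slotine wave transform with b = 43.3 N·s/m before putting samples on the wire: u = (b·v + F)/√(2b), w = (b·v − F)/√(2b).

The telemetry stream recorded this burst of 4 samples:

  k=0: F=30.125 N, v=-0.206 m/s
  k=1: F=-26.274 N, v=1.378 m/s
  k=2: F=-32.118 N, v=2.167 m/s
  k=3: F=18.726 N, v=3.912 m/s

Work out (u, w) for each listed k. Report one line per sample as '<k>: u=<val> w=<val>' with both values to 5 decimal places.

0: u=2.27868 w=-4.19570
1: u=3.58841 w=9.23514
2: u=6.63160 w=13.53431
3: u=20.21463 w=16.19009

k=0: b·v=43.3×(-0.206)=-8.91980; √(2b)=9.30591; u=(-8.91980+30.125)/9.30591=2.27868, w=(-8.91980−30.125)/9.30591=-4.19570
k=1: b·v=43.3×1.378=59.66740; √(2b)=9.30591; u=(59.66740+(-26.274))/9.30591=3.58841, w=(59.66740−(-26.274))/9.30591=9.23514
k=2: b·v=43.3×2.167=93.83110; √(2b)=9.30591; u=(93.83110+(-32.118))/9.30591=6.63160, w=(93.83110−(-32.118))/9.30591=13.53431
k=3: b·v=43.3×3.912=169.38960; √(2b)=9.30591; u=(169.38960+18.726)/9.30591=20.21463, w=(169.38960−18.726)/9.30591=16.19009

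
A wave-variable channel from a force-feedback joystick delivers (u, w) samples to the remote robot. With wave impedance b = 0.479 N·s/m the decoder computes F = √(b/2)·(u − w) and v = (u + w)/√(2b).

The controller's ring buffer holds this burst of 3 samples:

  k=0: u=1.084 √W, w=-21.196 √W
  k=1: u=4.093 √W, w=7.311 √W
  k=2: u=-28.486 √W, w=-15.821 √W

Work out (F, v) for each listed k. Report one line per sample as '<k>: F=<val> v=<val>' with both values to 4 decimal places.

k=0: u−w=22.2800, u+w=-20.1120; √(b/2)=0.4894, √(2b)=0.9788; F=0.4894×22.28=10.9036, v=-20.1120/0.9788=-20.5481
k=1: u−w=-3.2180, u+w=11.4040; √(b/2)=0.4894, √(2b)=0.9788; F=0.4894×(-3.218)=-1.5748, v=11.4040/0.9788=11.6513
k=2: u−w=-12.6650, u+w=-44.3070; √(b/2)=0.4894, √(2b)=0.9788; F=0.4894×(-12.665)=-6.1981, v=-44.3070/0.9788=-45.2678

0: F=10.9036 v=-20.5481
1: F=-1.5748 v=11.6513
2: F=-6.1981 v=-45.2678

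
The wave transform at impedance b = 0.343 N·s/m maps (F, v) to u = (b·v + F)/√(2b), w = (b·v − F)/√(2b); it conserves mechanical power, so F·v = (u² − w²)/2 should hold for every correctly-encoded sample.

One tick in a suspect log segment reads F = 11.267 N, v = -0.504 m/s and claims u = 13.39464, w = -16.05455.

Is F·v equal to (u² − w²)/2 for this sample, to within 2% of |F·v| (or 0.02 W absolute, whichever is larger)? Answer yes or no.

F·v = 11.267×(-0.504) = -5.67857 W.
(u² − w²)/2 = (179.41638 − 257.74858)/2 = -39.16610 W.
|Δ| = 33.48753;  2% of max(1, |F·v|) = 0.11357.

no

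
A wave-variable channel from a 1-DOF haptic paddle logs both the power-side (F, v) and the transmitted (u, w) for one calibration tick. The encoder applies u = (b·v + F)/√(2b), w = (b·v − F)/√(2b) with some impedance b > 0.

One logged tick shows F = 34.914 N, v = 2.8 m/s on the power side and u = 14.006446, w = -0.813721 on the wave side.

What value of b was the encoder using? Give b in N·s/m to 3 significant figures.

b = 11.1 N·s/m

u + w = 13.192725;  u + w = √(2b)·v, so √(2b) = 13.192725/2.8 = 4.711688.
b = (√(2b))²/2 = 22.199999/2 = 11.100000.
(Check via u − w = 2F/√(2b): u − w = 14.820167, 2F/√(2b) = 14.820168.)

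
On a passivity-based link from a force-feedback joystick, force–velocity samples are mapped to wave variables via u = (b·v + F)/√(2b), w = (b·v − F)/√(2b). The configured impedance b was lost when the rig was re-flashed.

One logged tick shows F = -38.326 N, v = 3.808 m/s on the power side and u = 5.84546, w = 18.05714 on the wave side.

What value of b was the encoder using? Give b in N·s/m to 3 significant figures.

b = 19.7 N·s/m

u + w = 23.9026;  u + w = √(2b)·v, so √(2b) = 23.9026/3.808 = 6.2769.
b = (√(2b))²/2 = 39.4000/2 = 19.7000.
(Check via u − w = 2F/√(2b): u − w = -12.2117, 2F/√(2b) = -12.2117.)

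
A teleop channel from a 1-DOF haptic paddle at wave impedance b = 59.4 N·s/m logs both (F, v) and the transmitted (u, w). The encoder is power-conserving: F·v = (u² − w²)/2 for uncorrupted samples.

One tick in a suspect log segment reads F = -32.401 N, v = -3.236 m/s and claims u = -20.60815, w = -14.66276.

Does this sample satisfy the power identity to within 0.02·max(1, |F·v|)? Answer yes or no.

F·v = (-32.401)×(-3.236) = 104.8496 W.
(u² − w²)/2 = (424.6958 − 214.9965)/2 = 104.8497 W.
|Δ| = 0.0000;  2% of max(1, |F·v|) = 2.0970.

yes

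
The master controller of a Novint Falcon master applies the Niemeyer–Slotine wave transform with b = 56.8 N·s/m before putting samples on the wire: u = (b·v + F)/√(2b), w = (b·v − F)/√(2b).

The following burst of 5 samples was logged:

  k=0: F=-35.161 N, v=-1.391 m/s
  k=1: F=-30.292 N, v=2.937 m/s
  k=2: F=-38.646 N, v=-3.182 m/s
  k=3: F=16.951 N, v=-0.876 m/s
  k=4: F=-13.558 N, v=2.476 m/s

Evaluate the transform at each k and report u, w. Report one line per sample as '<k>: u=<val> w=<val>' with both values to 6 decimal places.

k=0: b·v=56.8×(-1.391)=-79.008800; √(2b)=10.658330; u=(-79.008800+(-35.161))/10.658330=-10.711791, w=(-79.008800−(-35.161))/10.658330=-4.113947
k=1: b·v=56.8×2.937=166.821600; √(2b)=10.658330; u=(166.821600+(-30.292))/10.658330=12.809661, w=(166.821600−(-30.292))/10.658330=18.493854
k=2: b·v=56.8×(-3.182)=-180.737600; √(2b)=10.658330; u=(-180.737600+(-38.646))/10.658330=-20.583299, w=(-180.737600−(-38.646))/10.658330=-13.331507
k=3: b·v=56.8×(-0.876)=-49.756800; √(2b)=10.658330; u=(-49.756800+16.951)/10.658330=-3.077949, w=(-49.756800−16.951)/10.658330=-6.258748
k=4: b·v=56.8×2.476=140.636800; √(2b)=10.658330; u=(140.636800+(-13.558))/10.658330=11.922956, w=(140.636800−(-13.558))/10.658330=14.467069

0: u=-10.711791 w=-4.113947
1: u=12.809661 w=18.493854
2: u=-20.583299 w=-13.331507
3: u=-3.077949 w=-6.258748
4: u=11.922956 w=14.467069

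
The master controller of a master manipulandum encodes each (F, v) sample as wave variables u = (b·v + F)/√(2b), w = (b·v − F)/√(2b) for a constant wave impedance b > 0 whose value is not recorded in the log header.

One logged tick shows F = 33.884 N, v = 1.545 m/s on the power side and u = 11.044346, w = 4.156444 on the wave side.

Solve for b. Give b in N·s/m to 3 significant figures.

b = 48.4 N·s/m

u + w = 15.200790;  u + w = √(2b)·v, so √(2b) = 15.200790/1.545 = 9.838699.
b = (√(2b))²/2 = 96.799999/2 = 48.399999.
(Check via u − w = 2F/√(2b): u − w = 6.887902, 2F/√(2b) = 6.887903.)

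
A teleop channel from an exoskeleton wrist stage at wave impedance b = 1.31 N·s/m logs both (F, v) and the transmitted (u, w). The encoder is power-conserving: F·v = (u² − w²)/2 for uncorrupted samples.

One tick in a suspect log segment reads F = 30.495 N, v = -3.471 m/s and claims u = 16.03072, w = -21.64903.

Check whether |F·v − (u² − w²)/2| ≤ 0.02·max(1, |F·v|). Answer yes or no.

F·v = 30.495×(-3.471) = -105.84815 W.
(u² − w²)/2 = (256.98398 − 468.68050)/2 = -105.84826 W.
|Δ| = 0.00011;  2% of max(1, |F·v|) = 2.11696.

yes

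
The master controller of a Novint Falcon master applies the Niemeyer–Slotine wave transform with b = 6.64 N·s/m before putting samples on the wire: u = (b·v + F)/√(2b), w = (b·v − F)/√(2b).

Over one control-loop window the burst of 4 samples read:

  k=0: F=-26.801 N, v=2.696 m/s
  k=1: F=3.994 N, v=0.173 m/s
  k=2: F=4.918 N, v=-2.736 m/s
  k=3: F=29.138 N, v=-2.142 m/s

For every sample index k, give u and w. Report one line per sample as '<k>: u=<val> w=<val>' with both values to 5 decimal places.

0: u=-2.44213 w=12.26683
1: u=1.41122 w=-0.78078
2: u=-3.63568 w=-6.33478
3: u=4.09287 w=-11.89869

k=0: b·v=6.64×2.696=17.90144; √(2b)=3.64417; u=(17.90144+(-26.801))/3.64417=-2.44213, w=(17.90144−(-26.801))/3.64417=12.26683
k=1: b·v=6.64×0.173=1.14872; √(2b)=3.64417; u=(1.14872+3.994)/3.64417=1.41122, w=(1.14872−3.994)/3.64417=-0.78078
k=2: b·v=6.64×(-2.736)=-18.16704; √(2b)=3.64417; u=(-18.16704+4.918)/3.64417=-3.63568, w=(-18.16704−4.918)/3.64417=-6.33478
k=3: b·v=6.64×(-2.142)=-14.22288; √(2b)=3.64417; u=(-14.22288+29.138)/3.64417=4.09287, w=(-14.22288−29.138)/3.64417=-11.89869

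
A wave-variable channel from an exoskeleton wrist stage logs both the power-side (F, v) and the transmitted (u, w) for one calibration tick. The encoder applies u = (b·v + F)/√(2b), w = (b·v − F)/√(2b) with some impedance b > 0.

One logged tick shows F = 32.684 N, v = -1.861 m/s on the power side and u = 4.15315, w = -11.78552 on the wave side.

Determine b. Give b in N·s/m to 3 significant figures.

u + w = -7.63237;  u + w = √(2b)·v, so √(2b) = -7.63237/(-1.861) = 4.10122.
b = (√(2b))²/2 = 16.82000/2 = 8.41000.
(Check via u − w = 2F/√(2b): u − w = 15.93867, 2F/√(2b) = 15.93867.)

b = 8.41 N·s/m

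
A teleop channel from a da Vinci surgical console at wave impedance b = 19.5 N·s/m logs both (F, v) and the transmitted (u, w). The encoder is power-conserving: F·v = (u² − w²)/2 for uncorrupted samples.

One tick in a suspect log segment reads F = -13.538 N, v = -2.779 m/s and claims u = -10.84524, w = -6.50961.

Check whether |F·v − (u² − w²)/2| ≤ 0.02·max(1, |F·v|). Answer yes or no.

yes

F·v = (-13.538)×(-2.779) = 37.622102 W.
(u² − w²)/2 = (117.619231 − 42.375022)/2 = 37.622104 W.
|Δ| = 0.000002;  2% of max(1, |F·v|) = 0.752442.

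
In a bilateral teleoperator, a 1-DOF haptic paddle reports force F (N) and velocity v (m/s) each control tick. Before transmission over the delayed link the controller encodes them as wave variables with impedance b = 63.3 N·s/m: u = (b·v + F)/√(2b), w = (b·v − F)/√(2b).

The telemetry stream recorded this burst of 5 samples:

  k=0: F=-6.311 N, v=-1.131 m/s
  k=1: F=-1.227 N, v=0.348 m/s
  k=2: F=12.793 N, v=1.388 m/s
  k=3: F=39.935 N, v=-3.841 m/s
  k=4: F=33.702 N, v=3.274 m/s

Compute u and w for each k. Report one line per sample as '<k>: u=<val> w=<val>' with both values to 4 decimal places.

k=0: b·v=63.3×(-1.131)=-71.5923; √(2b)=11.2517; u=(-71.5923+(-6.311))/11.2517=-6.9237, w=(-71.5923−(-6.311))/11.2517=-5.8019
k=1: b·v=63.3×0.348=22.0284; √(2b)=11.2517; u=(22.0284+(-1.227))/11.2517=1.8487, w=(22.0284−(-1.227))/11.2517=2.0668
k=2: b·v=63.3×1.388=87.8604; √(2b)=11.2517; u=(87.8604+12.793)/11.2517=8.9456, w=(87.8604−12.793)/11.2517=6.6717
k=3: b·v=63.3×(-3.841)=-243.1353; √(2b)=11.2517; u=(-243.1353+39.935)/11.2517=-18.0596, w=(-243.1353−39.935)/11.2517=-25.1581
k=4: b·v=63.3×3.274=207.2442; √(2b)=11.2517; u=(207.2442+33.702)/11.2517=21.4143, w=(207.2442−33.702)/11.2517=15.4237

0: u=-6.9237 w=-5.8019
1: u=1.8487 w=2.0668
2: u=8.9456 w=6.6717
3: u=-18.0596 w=-25.1581
4: u=21.4143 w=15.4237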